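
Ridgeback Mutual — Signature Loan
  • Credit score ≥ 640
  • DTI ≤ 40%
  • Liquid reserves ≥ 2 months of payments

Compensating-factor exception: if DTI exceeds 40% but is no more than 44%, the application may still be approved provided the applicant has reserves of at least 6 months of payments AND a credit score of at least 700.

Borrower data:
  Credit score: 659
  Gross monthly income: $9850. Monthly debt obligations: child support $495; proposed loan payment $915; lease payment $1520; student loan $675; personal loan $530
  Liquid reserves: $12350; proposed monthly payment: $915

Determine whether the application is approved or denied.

Denied

Credit score 659 ≥ 640 (meets base)
Total debts = (495 + 915 + 1,520 + 675 + 530) = 4,135. DTI = 4,135/9,850 = 42% > 40% — standard DTI limit exceeded.
Reserves = 12,350/915 = 13.5 months ≥ 2
DTI 42% is within the 40%–44% exception band; checking compensating factors.
Reserves 13.5 ≥ 6 months; credit score 659 < 700.
Override conditions not both satisfied; exception does not apply.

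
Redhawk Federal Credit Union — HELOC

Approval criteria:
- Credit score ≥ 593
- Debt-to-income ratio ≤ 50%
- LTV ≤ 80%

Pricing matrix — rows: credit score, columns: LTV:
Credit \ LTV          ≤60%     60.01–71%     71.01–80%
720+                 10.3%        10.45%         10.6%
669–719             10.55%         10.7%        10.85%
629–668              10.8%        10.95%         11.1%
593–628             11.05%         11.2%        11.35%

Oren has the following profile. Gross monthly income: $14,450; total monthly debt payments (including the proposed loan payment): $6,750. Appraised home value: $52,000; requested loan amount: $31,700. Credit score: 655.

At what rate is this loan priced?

10.95%

Credit score 655 ≥ 593; Debt-to-income = 6,750/14,450 = 46.7% — meets 50% limit
LTV = 31,700/52,000 = 61% ≤ 80%
Credit 655 → row 629–668; LTV 61% → column 60.01–71%. Grid cell → 10.95%.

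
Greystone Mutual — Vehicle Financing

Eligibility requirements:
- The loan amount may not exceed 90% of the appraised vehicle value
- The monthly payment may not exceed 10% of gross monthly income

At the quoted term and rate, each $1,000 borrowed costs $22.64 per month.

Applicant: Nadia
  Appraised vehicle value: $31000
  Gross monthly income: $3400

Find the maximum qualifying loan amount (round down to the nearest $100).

$15,000

Payment cap: 10% × $3,400 = $340/month.
At $22.64 per $1,000, that supports 340/22.64 × 1,000 ≈ $15,017 → $15,000.
LTV cap: 90% × $31,000 = $27,900 → $27,900.
Binding constraint: payment-to-income.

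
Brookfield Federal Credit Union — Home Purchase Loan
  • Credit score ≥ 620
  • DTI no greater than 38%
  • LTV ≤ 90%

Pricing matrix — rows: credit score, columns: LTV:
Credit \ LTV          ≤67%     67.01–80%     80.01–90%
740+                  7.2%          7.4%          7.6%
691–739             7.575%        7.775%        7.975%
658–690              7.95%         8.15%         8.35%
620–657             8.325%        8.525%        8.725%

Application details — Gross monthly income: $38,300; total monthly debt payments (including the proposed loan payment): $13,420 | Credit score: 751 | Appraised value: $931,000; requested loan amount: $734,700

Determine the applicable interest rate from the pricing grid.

Credit score 751 ≥ 620; DTI: 13,420 ÷ 38,300 = 35%, within the 38% cap
LTV = 734,700/931,000 = 78.9% ≤ 90%
Credit 751 → row 740+; LTV 78.9% → column 67.01–80%. Grid cell → 7.4%.

7.4%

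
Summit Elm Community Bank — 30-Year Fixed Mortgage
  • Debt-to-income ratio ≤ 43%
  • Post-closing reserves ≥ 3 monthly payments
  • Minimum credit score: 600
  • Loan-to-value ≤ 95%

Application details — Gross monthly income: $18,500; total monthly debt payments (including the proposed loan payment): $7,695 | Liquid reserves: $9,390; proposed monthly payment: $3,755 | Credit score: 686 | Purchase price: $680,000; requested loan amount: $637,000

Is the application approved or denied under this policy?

DTI = 7,695/18,500 = 41.6% ≤ 43%
Reserves: 9,390 ÷ 3,755 = 2.5 months (below 3-month minimum)
Credit score 686 ≥ 600 (meets)
LTV: 637,000 ÷ 680,000 = 93.7%, within 95% cap
Fails on reserves.

Denied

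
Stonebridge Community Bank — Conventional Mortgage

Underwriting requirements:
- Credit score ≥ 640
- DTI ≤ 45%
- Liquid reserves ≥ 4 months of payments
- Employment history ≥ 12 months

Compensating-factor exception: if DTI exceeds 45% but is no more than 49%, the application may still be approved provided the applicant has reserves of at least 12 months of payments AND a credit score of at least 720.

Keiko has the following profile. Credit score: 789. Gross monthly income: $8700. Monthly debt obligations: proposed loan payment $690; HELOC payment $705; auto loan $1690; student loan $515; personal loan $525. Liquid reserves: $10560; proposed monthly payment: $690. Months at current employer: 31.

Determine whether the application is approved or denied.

Credit score 789 ≥ 640 (meets base)
Total debts = (690 + 705 + 1,690 + 515 + 525) = 4,125. DTI = 4,125/8,700 = 47.4% > 45% — standard DTI limit exceeded.
Reserves: 10,560 ÷ 690 = 15.3 months (meets 4-month minimum)
Employment 31 ≥ 12 months
DTI 47.4% is within the 45%–49% exception band; checking compensating factors.
Override check — reserves: 15.3 mo (ok); score: 789 (ok).
Both compensating conditions met → exception applies.

Approved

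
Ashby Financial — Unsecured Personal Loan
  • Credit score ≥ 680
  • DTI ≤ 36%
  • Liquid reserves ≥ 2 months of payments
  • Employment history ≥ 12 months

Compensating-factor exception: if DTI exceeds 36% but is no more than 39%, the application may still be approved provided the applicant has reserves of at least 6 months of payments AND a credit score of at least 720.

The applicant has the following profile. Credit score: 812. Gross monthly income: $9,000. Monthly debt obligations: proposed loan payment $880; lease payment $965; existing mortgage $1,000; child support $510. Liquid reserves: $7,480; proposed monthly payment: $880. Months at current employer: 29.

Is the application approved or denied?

Credit score 812 ≥ 680 (meets base)
Total debts = (880 + 965 + 1,000 + 510) = 3,355. DTI: 3,355 ÷ 9,000 = 37.3%, over the 36% base limit.
Reserves = 7,480/880 = 8.5 months ≥ 2
Employment 29 ≥ 12 months
37.3% falls in the override range (36%–39%), so the compensating-factor test applies.
Override check — reserves: 8.5 mo (ok); score: 812 (ok).
Both compensating conditions met → exception applies.

Approved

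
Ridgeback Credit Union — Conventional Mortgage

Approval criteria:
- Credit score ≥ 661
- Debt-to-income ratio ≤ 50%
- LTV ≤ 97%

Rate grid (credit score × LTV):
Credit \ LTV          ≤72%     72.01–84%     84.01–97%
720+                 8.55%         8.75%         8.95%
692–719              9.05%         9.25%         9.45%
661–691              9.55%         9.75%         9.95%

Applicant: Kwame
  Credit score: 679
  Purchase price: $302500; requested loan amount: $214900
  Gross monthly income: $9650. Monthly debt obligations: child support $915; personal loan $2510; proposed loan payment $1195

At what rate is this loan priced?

Credit score 679 ≥ 661; Total monthly debts = (915 + 2,510 + 1,195) = 4,620. DTI: 4,620 ÷ 9,650 = 47.9%, within the 50% cap
Loan-to-value = 214,900/302,500 = 71% — pass (97% max)
Score 679 is in the 661–691 band; LTV 71% is in the ≤72% band → 9.55%.

9.55%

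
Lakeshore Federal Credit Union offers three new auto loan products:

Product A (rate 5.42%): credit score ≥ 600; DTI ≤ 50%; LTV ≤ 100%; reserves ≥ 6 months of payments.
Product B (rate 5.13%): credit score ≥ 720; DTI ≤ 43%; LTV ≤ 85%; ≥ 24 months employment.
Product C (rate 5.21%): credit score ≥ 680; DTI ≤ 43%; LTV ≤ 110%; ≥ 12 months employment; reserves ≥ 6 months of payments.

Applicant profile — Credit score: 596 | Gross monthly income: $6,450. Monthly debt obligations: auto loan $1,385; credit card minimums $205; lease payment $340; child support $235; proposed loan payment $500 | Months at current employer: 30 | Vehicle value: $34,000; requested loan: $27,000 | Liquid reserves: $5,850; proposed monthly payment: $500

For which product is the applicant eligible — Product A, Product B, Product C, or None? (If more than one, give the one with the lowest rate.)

None

Total debts = (1,385 + 205 + 340 + 235 + 500) = 2,665; DTI = 2,665/6,450 = 41.3%.
LTV = 27,000/34,000 = 79.4%.
Reserves = 5,850/500 = 11.7 months.
Product A: score 596 < 600; DTI 41.3% ≤ 50%; LTV 79.4% ≤ 100%; reserves 11.7 ≥ 6 mo → does not qualify.
Product B: score 596 < 720; DTI 41.3% ≤ 43%; LTV 79.4% ≤ 85%; employment 30 ≥ 24 mo → does not qualify.
Product C: score 596 < 680; DTI 41.3% ≤ 43%; LTV 79.4% ≤ 110%; employment 30 ≥ 12 mo; reserves 11.7 ≥ 6 mo → does not qualify.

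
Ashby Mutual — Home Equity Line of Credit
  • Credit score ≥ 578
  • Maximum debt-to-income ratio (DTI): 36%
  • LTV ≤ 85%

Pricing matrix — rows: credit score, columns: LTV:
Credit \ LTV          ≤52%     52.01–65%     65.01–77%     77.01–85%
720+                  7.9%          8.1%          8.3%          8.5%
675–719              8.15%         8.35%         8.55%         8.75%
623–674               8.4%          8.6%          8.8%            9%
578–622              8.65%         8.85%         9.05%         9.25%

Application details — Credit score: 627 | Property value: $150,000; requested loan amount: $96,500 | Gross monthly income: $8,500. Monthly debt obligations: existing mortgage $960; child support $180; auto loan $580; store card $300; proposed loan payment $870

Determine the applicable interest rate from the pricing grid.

Credit score 627 ≥ 578; Total monthly debts = (960 + 180 + 580 + 300 + 870) = 2,890. DTI: 2,890 ÷ 8,500 = 34%, within the 36% cap
LTV = 96,500/150,000 = 64.3% ≤ 85%
Score 627 is in the 623–674 band; LTV 64.3% is in the 52.01–65% band → 8.6%.

8.6%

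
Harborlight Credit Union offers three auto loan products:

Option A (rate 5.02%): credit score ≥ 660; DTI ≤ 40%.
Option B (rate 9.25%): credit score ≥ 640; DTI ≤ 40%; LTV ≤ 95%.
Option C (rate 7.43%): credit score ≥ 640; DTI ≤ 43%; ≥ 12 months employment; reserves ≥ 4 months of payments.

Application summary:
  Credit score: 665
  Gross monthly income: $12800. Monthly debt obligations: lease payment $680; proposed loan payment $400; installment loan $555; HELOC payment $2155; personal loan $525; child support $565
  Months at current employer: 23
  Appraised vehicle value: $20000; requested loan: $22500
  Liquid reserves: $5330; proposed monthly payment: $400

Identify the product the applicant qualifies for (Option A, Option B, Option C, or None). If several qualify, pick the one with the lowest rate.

Total debts = (680 + 400 + 555 + 2,155 + 525 + 565) = 4,880; DTI = 4,880/12,800 = 38.1%.
LTV = 22,500/20,000 = 112.5%.
Reserves = 5,330/400 = 13.3 months.
Option A: score 665 ≥ 660; DTI 38.1% ≤ 40% → qualifies.
Option B: score 665 ≥ 640; DTI 38.1% ≤ 40%; LTV 112.5% > 95% → does not qualify.
Option C: score 665 ≥ 640; DTI 38.1% ≤ 43%; employment 23 ≥ 12 mo; reserves 13.3 ≥ 4 mo → qualifies.
Qualifying: Option A, Option C. Lowest rate is 5.02% → Option A.

Option A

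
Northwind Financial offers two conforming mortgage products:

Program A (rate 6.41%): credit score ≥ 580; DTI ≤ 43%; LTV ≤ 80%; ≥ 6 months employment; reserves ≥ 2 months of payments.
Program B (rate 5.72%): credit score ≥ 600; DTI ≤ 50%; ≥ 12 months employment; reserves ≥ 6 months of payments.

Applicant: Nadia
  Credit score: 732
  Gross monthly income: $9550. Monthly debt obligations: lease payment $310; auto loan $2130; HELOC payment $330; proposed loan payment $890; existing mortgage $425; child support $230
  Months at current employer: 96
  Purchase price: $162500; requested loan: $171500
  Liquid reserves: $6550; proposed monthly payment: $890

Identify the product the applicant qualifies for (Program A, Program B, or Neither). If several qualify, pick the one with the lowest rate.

Program B

Total debts = (310 + 2,130 + 330 + 890 + 425 + 230) = 4,315; DTI = 4,315/9,550 = 45.2%.
LTV = 171,500/162,500 = 105.5%.
Reserves = 6,550/890 = 7.4 months.
Program A: score 732 ≥ 580; DTI 45.2% > 43%; LTV 105.5% > 80%; employment 96 ≥ 6 mo; reserves 7.4 ≥ 2 mo → does not qualify.
Program B: score 732 ≥ 600; DTI 45.2% ≤ 50%; employment 96 ≥ 12 mo; reserves 7.4 ≥ 6 mo → qualifies.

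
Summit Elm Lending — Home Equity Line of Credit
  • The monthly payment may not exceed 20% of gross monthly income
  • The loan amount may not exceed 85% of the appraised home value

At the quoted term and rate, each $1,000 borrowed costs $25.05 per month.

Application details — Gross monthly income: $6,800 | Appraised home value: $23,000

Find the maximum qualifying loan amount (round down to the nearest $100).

$19,500

Payment cap: 20% × $6,800 = $1,360/month.
At $25.05 per $1,000, that supports 1,360/25.05 × 1,000 ≈ $54,291 → $54,200.
LTV cap: 85% × $23,000 = $19,550 → $19,500.
Binding constraint: loan-to-value.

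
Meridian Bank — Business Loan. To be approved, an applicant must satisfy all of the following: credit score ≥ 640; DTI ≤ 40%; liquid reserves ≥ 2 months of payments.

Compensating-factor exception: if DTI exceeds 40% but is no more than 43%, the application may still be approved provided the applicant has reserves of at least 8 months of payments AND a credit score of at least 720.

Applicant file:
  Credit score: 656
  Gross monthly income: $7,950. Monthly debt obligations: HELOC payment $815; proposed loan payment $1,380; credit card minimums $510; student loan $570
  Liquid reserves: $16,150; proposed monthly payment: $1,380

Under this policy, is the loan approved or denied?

Denied

Credit score 656 ≥ 640 (meets base)
Total debts = (815 + 1,380 + 510 + 570) = 3,275. DTI: 3,275 ÷ 7,950 = 41.2%, over the 40% base limit.
Reserves: 16,150 ÷ 1,380 = 11.7 months (meets 2-month minimum)
DTI 41.2% is within the 40%–43% exception band; checking compensating factors.
Override check — reserves: 11.7 mo (ok); score: 656 (below 720).
Compensating-factor requirement not fully met.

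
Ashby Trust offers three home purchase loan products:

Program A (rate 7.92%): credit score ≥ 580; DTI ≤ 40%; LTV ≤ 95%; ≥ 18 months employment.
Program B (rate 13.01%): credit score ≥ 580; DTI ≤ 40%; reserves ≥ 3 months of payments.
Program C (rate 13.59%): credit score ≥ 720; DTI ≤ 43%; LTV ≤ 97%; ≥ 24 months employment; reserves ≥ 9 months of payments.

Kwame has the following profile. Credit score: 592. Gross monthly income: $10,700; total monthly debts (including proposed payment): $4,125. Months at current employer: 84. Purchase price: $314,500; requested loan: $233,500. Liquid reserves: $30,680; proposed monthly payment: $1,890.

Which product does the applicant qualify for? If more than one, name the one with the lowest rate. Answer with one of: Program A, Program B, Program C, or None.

DTI = 4,125/10,700 = 38.6%.
LTV = 233,500/314,500 = 74.2%.
Reserves = 30,680/1,890 = 16.2 months.
Program A: score 592 ≥ 580; DTI 38.6% ≤ 40%; LTV 74.2% ≤ 95%; employment 84 ≥ 18 mo → qualifies.
Program B: score 592 ≥ 580; DTI 38.6% ≤ 40%; reserves 16.2 ≥ 3 mo → qualifies.
Program C: score 592 < 720; DTI 38.6% ≤ 43%; LTV 74.2% ≤ 97%; employment 84 ≥ 24 mo; reserves 16.2 ≥ 9 mo → does not qualify.
Qualifying: Program A, Program B. Lowest rate is 7.92% → Program A.

Program A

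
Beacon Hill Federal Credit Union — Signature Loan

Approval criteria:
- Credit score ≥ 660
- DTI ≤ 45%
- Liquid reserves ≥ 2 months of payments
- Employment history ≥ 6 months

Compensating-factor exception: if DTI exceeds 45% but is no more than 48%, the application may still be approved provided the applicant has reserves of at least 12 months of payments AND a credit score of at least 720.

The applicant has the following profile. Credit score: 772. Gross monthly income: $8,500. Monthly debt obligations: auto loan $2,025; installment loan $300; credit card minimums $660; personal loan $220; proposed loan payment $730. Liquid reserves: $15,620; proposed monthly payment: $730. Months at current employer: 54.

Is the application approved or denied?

Credit score 772 ≥ 660 (meets base)
Total debts = (2,025 + 300 + 660 + 220 + 730) = 3,935. DTI = 3,935/8,500 = 46.3% > 45% — standard DTI limit exceeded.
Reserves: 15,620 ÷ 730 = 21.4 months (meets 2-month minimum)
Employment 54 ≥ 6 months
46.3% falls in the override range (45%–48%), so the compensating-factor test applies.
Reserves 21.4 ≥ 12 months; credit score 772 ≥ 720.
Both compensating conditions met → exception applies.

Approved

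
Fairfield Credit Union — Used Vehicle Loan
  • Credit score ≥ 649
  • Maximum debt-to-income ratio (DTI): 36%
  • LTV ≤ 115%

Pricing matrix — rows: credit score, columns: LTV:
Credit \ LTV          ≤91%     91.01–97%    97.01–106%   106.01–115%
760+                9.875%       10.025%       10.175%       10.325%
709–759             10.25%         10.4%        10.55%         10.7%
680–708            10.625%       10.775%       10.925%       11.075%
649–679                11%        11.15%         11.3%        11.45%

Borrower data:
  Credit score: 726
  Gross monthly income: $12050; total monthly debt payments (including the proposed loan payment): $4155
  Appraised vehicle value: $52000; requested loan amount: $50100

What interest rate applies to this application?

Credit score 726 ≥ 649; DTI: 4,155 ÷ 12,050 = 34.5%, within the 36% cap
Loan-to-value = 50,100/52,000 = 96.3% — pass (115% max)
Row: 726 falls in 709–759. Column: 96.3% falls in 91.01–97%. Rate = 10.4%.

10.4%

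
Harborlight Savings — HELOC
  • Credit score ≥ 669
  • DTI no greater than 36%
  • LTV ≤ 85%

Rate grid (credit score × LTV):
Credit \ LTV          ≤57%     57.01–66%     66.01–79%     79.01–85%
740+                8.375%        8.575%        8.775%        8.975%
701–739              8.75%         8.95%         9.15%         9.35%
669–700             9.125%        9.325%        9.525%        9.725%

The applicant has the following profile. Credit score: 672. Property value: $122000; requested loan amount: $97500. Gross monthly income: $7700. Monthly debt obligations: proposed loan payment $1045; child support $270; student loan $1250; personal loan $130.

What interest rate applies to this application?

Credit score 672 ≥ 669; Total monthly debts = (1,045 + 270 + 1,250 + 130) = 2,695. DTI: 2,695 ÷ 7,700 = 35%, within the 36% cap
LTV: 97,500 ÷ 122,000 = 79.9%, within 85% cap
Credit 672 → row 669–700; LTV 79.9% → column 79.01–85%. Grid cell → 9.725%.

9.725%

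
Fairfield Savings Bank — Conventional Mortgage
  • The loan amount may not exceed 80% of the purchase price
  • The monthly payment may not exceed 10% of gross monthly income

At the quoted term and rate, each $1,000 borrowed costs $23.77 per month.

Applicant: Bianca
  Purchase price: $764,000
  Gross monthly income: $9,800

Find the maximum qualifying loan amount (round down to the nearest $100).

Payment cap: 10% × $9,800 = $980/month.
At $23.77 per $1,000, that supports 980/23.77 × 1,000 ≈ $41,228 → $41,200.
LTV cap: 80% × $764,000 = $611,200 → $611,200.
Binding constraint: payment-to-income.

$41,200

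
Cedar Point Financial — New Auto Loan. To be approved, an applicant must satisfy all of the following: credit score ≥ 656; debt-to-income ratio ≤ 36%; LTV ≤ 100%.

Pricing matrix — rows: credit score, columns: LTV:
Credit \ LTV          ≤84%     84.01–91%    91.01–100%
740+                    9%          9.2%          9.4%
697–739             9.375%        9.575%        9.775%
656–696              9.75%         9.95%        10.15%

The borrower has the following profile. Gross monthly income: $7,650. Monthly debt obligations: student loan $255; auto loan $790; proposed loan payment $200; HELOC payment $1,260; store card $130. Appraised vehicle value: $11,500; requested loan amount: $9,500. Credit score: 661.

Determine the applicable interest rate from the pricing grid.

9.75%

Credit score 661 ≥ 656; Total monthly debts = (255 + 790 + 200 + 1,260 + 130) = 2,635. DTI = 2,635/7,650 = 34.4% ≤ 36%
Loan-to-value = 9,500/11,500 = 82.6% — pass (100% max)
Row: 661 falls in 656–696. Column: 82.6% falls in ≤84%. Rate = 9.75%.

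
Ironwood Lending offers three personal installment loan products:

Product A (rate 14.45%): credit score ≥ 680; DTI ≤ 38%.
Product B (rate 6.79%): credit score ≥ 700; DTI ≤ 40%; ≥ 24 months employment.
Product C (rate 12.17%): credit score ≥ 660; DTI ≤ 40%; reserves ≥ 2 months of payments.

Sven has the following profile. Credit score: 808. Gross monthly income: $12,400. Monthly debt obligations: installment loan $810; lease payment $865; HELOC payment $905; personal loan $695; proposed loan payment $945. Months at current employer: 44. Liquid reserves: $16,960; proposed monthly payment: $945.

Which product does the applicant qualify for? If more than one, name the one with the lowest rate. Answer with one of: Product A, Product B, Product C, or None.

Product B

Total debts = (810 + 865 + 905 + 695 + 945) = 4,220; DTI = 4,220/12,400 = 34%.
Reserves = 16,960/945 = 17.9 months.
Product A: score 808 ≥ 680; DTI 34% ≤ 38% → qualifies.
Product B: score 808 ≥ 700; DTI 34% ≤ 40%; employment 44 ≥ 24 mo → qualifies.
Product C: score 808 ≥ 660; DTI 34% ≤ 40%; reserves 17.9 ≥ 2 mo → qualifies.
Qualifying: Product A, Product B, Product C. Lowest rate is 6.79% → Product B.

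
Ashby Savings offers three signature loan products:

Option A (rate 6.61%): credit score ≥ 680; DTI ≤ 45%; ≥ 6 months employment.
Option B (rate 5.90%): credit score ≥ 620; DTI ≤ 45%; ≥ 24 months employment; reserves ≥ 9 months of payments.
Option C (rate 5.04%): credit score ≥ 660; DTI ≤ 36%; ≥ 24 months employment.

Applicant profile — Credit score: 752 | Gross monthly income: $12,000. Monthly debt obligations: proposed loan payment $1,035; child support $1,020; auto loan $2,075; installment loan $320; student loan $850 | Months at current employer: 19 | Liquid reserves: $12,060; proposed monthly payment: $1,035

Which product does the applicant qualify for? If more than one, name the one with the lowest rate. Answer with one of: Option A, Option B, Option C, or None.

Total debts = (1,035 + 1,020 + 2,075 + 320 + 850) = 5,300; DTI = 5,300/12,000 = 44.2%.
Reserves = 12,060/1,035 = 11.7 months.
Option A: score 752 ≥ 680; DTI 44.2% ≤ 45%; employment 19 ≥ 6 mo → qualifies.
Option B: score 752 ≥ 620; DTI 44.2% ≤ 45%; employment 19 < 24 mo; reserves 11.7 ≥ 9 mo → does not qualify.
Option C: score 752 ≥ 660; DTI 44.2% > 36%; employment 19 < 24 mo → does not qualify.

Option A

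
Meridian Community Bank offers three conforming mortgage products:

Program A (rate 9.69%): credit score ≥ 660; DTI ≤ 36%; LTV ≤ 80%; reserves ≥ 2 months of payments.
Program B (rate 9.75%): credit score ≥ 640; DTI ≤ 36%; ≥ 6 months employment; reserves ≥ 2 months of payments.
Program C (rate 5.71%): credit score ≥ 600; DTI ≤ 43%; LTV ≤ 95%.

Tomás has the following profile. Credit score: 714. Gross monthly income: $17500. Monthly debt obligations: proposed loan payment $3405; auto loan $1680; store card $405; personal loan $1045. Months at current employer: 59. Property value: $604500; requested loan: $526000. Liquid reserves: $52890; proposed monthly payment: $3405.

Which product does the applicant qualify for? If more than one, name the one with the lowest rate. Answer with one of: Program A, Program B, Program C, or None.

Program C

Total debts = (3,405 + 1,680 + 405 + 1,045) = 6,535; DTI = 6,535/17,500 = 37.3%.
LTV = 526,000/604,500 = 87%.
Reserves = 52,890/3,405 = 15.5 months.
Program A: score 714 ≥ 660; DTI 37.3% > 36%; LTV 87% > 80%; reserves 15.5 ≥ 2 mo → does not qualify.
Program B: score 714 ≥ 640; DTI 37.3% > 36%; employment 59 ≥ 6 mo; reserves 15.5 ≥ 2 mo → does not qualify.
Program C: score 714 ≥ 600; DTI 37.3% ≤ 43%; LTV 87% ≤ 95% → qualifies.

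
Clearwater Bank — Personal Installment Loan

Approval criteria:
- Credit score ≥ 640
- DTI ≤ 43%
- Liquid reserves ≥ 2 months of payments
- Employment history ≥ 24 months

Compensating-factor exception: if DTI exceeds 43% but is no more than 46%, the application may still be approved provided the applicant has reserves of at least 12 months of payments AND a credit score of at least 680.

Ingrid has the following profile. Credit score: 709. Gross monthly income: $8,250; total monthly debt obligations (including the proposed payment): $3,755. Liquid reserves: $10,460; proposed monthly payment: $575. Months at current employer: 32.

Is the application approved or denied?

Credit score 709 ≥ 640 (meets base)
DTI: 3,755 ÷ 8,250 = 45.5%, over the 43% base limit.
Liquid reserves cover 10,460/575 = 18.2 months — ≥ 2 required
Employment 32 ≥ 24 months
45.5% falls in the override range (43%–46%), so the compensating-factor test applies.
Reserves 18.2 ≥ 12 months; credit score 709 ≥ 680.
Both compensating conditions met → exception applies.

Approved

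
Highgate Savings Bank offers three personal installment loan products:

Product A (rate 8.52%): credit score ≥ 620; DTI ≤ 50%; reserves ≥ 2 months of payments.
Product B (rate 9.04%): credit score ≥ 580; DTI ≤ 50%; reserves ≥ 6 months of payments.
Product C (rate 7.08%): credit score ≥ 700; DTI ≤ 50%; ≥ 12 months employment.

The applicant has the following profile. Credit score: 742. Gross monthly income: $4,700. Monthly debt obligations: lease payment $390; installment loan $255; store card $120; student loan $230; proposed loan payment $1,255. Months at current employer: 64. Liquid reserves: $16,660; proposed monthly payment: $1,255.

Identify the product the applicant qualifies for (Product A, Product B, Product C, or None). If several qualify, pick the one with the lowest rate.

Total debts = (390 + 255 + 120 + 230 + 1,255) = 2,250; DTI = 2,250/4,700 = 47.9%.
Reserves = 16,660/1,255 = 13.3 months.
Product A: score 742 ≥ 620; DTI 47.9% ≤ 50%; reserves 13.3 ≥ 2 mo → qualifies.
Product B: score 742 ≥ 580; DTI 47.9% ≤ 50%; reserves 13.3 ≥ 6 mo → qualifies.
Product C: score 742 ≥ 700; DTI 47.9% ≤ 50%; employment 64 ≥ 12 mo → qualifies.
Qualifying: Product A, Product B, Product C. Lowest rate is 7.08% → Product C.

Product C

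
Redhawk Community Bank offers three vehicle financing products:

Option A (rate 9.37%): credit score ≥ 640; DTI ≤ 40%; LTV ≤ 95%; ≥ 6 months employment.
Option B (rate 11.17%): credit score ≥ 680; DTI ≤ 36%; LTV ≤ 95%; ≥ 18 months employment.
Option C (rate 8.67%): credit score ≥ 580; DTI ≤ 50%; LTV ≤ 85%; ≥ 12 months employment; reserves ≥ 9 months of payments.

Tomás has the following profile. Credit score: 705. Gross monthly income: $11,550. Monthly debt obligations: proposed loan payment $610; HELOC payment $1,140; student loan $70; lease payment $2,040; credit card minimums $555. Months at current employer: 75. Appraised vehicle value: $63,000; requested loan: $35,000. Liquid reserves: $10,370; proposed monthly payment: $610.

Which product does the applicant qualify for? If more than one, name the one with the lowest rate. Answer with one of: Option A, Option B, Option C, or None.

Option C

Total debts = (610 + 1,140 + 70 + 2,040 + 555) = 4,415; DTI = 4,415/11,550 = 38.2%.
LTV = 35,000/63,000 = 55.6%.
Reserves = 10,370/610 = 17.0 months.
Option A: score 705 ≥ 640; DTI 38.2% ≤ 40%; LTV 55.6% ≤ 95%; employment 75 ≥ 6 mo → qualifies.
Option B: score 705 ≥ 680; DTI 38.2% > 36%; LTV 55.6% ≤ 95%; employment 75 ≥ 18 mo → does not qualify.
Option C: score 705 ≥ 580; DTI 38.2% ≤ 50%; LTV 55.6% ≤ 85%; employment 75 ≥ 12 mo; reserves 17.0 ≥ 9 mo → qualifies.
Qualifying: Option A, Option C. Lowest rate is 8.67% → Option C.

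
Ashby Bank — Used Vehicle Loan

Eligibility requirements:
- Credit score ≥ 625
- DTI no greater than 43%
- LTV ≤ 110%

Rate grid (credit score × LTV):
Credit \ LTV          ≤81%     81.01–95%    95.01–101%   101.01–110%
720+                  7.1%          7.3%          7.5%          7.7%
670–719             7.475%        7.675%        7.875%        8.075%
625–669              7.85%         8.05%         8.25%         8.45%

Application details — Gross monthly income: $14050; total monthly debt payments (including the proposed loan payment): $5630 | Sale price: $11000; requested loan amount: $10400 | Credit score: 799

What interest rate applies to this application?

7.3%

Credit score 799 ≥ 625; DTI: 5,630 ÷ 14,050 = 40.1%, within the 43% cap
LTV = 10,400/11,000 = 94.5% ≤ 110%
Score 799 is in the 720+ band; LTV 94.5% is in the 81.01–95% band → 7.3%.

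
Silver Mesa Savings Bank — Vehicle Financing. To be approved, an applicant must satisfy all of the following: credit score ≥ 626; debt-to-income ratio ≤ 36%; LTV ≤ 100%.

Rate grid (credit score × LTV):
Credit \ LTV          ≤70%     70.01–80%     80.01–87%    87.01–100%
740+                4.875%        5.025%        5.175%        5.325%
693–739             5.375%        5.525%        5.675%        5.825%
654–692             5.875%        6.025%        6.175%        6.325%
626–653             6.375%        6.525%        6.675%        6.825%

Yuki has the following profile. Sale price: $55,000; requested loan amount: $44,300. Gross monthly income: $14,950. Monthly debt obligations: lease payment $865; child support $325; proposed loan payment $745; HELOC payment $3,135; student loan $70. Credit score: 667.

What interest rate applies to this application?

6.175%

Credit score 667 ≥ 626; Total monthly debts = (865 + 325 + 745 + 3,135 + 70) = 5,140. Debt-to-income = 5,140/14,950 = 34.4% — meets 36% limit
Loan-to-value = 44,300/55,000 = 80.5% — pass (100% max)
Score 667 is in the 654–692 band; LTV 80.5% is in the 80.01–87% band → 6.175%.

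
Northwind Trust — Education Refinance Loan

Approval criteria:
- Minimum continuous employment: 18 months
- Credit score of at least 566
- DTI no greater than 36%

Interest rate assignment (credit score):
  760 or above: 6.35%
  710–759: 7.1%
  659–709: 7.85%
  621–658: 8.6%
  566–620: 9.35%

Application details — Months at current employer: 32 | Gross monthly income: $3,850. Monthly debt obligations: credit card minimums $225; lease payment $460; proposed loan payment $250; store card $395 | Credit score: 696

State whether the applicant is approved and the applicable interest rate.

Credit score 696 ≥ 566 (meets minimum)
Total monthly debts = (225 + 460 + 250 + 395) = 1,330. Debt-to-income = 1,330/3,850 = 34.5% — meets 36% limit
Employment 32 ≥ 18 months
All requirements met. Score 696 falls in the 659–709 tier → 7.85%.

Approved at 7.85%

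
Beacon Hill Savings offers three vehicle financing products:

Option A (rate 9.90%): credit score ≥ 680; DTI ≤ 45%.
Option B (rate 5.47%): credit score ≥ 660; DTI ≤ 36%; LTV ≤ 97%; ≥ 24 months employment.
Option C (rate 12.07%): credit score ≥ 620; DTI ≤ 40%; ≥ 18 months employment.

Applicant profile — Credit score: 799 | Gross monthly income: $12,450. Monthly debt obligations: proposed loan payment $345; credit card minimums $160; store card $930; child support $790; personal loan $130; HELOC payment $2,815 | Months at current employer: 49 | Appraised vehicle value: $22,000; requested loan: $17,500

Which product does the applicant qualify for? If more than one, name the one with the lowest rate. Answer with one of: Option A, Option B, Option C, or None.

Option A

Total debts = (345 + 160 + 930 + 790 + 130 + 2,815) = 5,170; DTI = 5,170/12,450 = 41.5%.
LTV = 17,500/22,000 = 79.5%.
Option A: score 799 ≥ 680; DTI 41.5% ≤ 45% → qualifies.
Option B: score 799 ≥ 660; DTI 41.5% > 36%; LTV 79.5% ≤ 97%; employment 49 ≥ 24 mo → does not qualify.
Option C: score 799 ≥ 620; DTI 41.5% > 40%; employment 49 ≥ 18 mo → does not qualify.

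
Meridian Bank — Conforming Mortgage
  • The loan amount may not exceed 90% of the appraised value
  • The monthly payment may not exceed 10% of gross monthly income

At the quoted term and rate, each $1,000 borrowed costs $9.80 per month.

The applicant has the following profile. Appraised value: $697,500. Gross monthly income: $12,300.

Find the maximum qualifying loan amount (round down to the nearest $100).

Payment cap: 10% × $12,300 = $1,230/month.
At $9.80 per $1,000, that supports 1,230/9.80 × 1,000 ≈ $125,510 → $125,500.
LTV cap: 90% × $697,500 = $627,750 → $627,700.
Binding constraint: payment-to-income.

$125,500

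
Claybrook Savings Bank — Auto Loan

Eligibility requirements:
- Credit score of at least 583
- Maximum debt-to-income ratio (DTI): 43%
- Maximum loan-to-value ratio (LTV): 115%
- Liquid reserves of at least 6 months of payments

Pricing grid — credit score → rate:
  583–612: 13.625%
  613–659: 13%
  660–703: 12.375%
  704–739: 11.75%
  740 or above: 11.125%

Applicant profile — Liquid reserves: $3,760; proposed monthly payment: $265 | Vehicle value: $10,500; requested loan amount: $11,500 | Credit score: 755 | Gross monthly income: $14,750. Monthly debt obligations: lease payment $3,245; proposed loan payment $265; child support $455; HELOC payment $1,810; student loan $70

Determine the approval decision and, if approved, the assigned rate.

Credit score 755 ≥ 583 (meets minimum)
Total monthly debts = (3,245 + 265 + 455 + 1,810 + 70) = 5,845. DTI: 5,845 ÷ 14,750 = 39.6%, within the 43% cap
Reserves = 3,760/265 = 14.2 months ≥ 6
Loan-to-value = 11,500/10,500 = 109.5% — pass (115% max)
All requirements met. Score 755 falls in the 740 or above tier → 11.125%.

Approved at 11.125%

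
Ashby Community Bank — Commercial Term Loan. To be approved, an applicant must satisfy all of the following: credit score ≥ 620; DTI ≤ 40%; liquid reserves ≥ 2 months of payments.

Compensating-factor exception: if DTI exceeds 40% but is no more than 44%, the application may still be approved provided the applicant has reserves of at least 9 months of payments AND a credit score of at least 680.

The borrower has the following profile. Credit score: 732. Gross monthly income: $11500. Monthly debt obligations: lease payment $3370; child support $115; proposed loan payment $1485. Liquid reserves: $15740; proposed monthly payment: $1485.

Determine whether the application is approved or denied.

Credit score 732 ≥ 620 (meets base)
Total debts = (3,370 + 115 + 1,485) = 4,970. DTI = 4,970/11,500 = 43.2% > 40% — standard DTI limit exceeded.
Reserves = 15,740/1,485 = 10.6 months ≥ 2
43.2% falls in the override range (40%–44%), so the compensating-factor test applies.
Reserves 10.6 ≥ 9 months; credit score 732 ≥ 680.
Both compensating conditions met → exception applies.

Approved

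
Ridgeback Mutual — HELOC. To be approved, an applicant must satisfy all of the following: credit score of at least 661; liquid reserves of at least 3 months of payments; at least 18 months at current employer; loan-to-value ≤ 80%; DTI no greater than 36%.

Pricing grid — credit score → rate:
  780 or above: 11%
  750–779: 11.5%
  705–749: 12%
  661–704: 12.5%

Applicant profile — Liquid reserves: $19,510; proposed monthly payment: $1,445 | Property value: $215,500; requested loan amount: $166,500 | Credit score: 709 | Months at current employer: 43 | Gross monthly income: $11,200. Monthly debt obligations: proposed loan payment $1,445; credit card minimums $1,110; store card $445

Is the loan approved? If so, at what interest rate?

Approved at 12%

Credit score 709 ≥ 661 (meets minimum)
LTV: 166,500 ÷ 215,500 = 77.3%, within 80% cap
Reserves = 19,510/1,445 = 13.5 months ≥ 3
Employment 43 ≥ 18 months
Total monthly debts = (1,445 + 1,110 + 445) = 3,000. Debt-to-income = 3,000/11,200 = 26.8% — meets 36% limit
All requirements met. Score 709 falls in the 705–749 tier → 12%.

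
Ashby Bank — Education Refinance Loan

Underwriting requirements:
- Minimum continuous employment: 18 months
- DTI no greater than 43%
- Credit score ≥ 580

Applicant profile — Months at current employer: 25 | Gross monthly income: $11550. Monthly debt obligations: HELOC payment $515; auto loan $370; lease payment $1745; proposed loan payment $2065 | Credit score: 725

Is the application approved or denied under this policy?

Employment 25 ≥ 18 months
Total monthly debts = (515 + 370 + 1,745 + 2,065) = 4,695. Debt-to-income = 4,695/11,550 = 40.6% — meets 43% limit
Credit score 725 ≥ 580 (meets)
All criteria satisfied.

Approved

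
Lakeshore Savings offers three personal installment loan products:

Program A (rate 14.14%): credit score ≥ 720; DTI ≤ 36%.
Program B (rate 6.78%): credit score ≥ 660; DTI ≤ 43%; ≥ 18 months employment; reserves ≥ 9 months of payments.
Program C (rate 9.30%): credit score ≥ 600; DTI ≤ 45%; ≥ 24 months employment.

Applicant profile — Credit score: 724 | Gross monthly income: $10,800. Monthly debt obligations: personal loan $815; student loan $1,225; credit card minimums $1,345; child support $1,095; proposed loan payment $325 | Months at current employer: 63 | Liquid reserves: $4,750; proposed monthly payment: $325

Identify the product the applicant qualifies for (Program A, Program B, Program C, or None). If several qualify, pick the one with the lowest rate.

Program C

Total debts = (815 + 1,225 + 1,345 + 1,095 + 325) = 4,805; DTI = 4,805/10,800 = 44.5%.
Reserves = 4,750/325 = 14.6 months.
Program A: score 724 ≥ 720; DTI 44.5% > 36% → does not qualify.
Program B: score 724 ≥ 660; DTI 44.5% > 43%; employment 63 ≥ 18 mo; reserves 14.6 ≥ 9 mo → does not qualify.
Program C: score 724 ≥ 600; DTI 44.5% ≤ 45%; employment 63 ≥ 24 mo → qualifies.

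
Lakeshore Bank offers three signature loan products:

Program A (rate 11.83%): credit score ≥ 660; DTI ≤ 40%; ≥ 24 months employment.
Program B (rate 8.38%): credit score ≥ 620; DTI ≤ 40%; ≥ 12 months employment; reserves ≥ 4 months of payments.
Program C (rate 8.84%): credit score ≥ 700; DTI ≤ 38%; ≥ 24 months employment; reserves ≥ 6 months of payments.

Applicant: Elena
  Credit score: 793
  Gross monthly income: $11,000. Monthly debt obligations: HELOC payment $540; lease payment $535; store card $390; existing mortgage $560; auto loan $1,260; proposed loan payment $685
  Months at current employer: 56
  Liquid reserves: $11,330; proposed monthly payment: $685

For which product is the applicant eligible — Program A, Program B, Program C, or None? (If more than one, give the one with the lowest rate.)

Program B

Total debts = (540 + 535 + 390 + 560 + 1,260 + 685) = 3,970; DTI = 3,970/11,000 = 36.1%.
Reserves = 11,330/685 = 16.5 months.
Program A: score 793 ≥ 660; DTI 36.1% ≤ 40%; employment 56 ≥ 24 mo → qualifies.
Program B: score 793 ≥ 620; DTI 36.1% ≤ 40%; employment 56 ≥ 12 mo; reserves 16.5 ≥ 4 mo → qualifies.
Program C: score 793 ≥ 700; DTI 36.1% ≤ 38%; employment 56 ≥ 24 mo; reserves 16.5 ≥ 6 mo → qualifies.
Qualifying: Program A, Program B, Program C. Lowest rate is 8.38% → Program B.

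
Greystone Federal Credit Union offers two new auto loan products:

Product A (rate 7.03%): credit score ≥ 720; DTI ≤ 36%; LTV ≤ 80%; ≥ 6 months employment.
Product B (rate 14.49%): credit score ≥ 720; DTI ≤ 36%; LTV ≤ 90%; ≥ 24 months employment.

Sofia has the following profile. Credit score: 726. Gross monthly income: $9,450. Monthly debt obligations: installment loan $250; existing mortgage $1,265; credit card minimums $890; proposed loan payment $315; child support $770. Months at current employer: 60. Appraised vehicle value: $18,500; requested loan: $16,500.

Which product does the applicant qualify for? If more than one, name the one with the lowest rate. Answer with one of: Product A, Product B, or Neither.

Total debts = (250 + 1,265 + 890 + 315 + 770) = 3,490; DTI = 3,490/9,450 = 36.9%.
LTV = 16,500/18,500 = 89.2%.
Product A: score 726 ≥ 720; DTI 36.9% > 36%; LTV 89.2% > 80%; employment 60 ≥ 6 mo → does not qualify.
Product B: score 726 ≥ 720; DTI 36.9% > 36%; LTV 89.2% ≤ 90%; employment 60 ≥ 24 mo → does not qualify.

Neither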